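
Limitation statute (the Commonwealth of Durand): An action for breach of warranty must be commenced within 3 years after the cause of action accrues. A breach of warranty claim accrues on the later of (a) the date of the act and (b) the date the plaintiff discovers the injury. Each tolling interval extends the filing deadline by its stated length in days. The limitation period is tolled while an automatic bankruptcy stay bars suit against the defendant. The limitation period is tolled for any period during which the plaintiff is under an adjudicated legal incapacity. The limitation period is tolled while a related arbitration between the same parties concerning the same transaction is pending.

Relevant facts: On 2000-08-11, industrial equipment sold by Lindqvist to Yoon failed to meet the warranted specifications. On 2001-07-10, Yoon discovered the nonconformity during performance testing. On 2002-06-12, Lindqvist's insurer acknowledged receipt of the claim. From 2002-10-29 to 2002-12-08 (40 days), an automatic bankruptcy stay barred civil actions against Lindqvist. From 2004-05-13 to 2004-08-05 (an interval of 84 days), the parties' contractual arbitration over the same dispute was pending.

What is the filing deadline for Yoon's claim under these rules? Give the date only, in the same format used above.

2004-11-11

Taking the later of the act (2000-08-11) and discovery (2001-07-10), the claim accrued on 2001-07-10.
The untolled deadline — 3 years after 2001-07-10 — is 2004-07-10.
The period was tolled for 40 days by the automatic bankruptcy stay (2002-10-29 to 2002-12-08), pushing the deadline to 2004-08-19.
The pending related arbitration from 2004-05-13 to 2004-08-05 tolled the period for 84 days, extending the deadline to 2004-11-11.
None of the other events listed affects the running of the period under the stated rules.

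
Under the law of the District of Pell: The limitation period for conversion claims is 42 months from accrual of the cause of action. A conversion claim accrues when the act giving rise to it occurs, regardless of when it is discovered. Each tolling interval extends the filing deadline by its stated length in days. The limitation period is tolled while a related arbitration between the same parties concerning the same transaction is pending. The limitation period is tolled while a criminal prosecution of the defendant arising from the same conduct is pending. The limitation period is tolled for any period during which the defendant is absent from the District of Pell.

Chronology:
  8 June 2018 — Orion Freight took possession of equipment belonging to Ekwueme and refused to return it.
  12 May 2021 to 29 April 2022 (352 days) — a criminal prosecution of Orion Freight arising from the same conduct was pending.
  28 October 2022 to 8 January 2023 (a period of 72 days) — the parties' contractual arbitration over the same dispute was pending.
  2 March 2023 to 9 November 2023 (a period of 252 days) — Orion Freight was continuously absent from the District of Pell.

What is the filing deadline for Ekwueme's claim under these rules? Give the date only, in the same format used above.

5 February 2023

The claim accrued on 8 June 2018, when the wrongful act occurred.
42 months from 8 June 2018 is 8 December 2021.
The pending criminal prosecution from 12 May 2021 to 29 April 2022 tolled the period for 352 days, extending the deadline to 25 November 2022.
The period was tolled for 72 days by the pending related arbitration (28 October 2022 to 8 January 2023), pushing the deadline to 5 February 2023.
The defendant's absence from the jurisdiction from 2 March 2023 to 9 November 2023 began after the period had already run on 5 February 2023, so it has no tolling effect.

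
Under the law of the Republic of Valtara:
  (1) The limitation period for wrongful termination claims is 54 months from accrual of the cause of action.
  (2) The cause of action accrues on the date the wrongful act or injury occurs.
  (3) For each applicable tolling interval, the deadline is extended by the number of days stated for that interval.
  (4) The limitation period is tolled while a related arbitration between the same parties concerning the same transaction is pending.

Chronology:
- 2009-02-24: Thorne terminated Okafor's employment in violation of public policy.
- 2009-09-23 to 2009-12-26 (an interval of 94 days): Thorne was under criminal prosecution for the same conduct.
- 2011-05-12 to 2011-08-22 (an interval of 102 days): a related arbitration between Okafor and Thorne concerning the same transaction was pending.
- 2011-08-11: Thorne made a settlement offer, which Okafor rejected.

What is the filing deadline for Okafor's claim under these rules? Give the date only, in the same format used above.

2013-12-04

The claim accrued on 2009-02-24, when the wrongful act occurred.
The untolled deadline — 54 months after 2009-02-24 — is 2013-08-24.
The pending related arbitration from 2011-05-12 to 2011-08-22 tolled the period for 102 days, extending the deadline to 2013-12-04.
No stated provision tolls the period for a criminal prosecution, so the interval from 2009-09-23 to 2009-12-26 has no effect on the deadline.
Nothing else in the chronology tolls or restarts the period.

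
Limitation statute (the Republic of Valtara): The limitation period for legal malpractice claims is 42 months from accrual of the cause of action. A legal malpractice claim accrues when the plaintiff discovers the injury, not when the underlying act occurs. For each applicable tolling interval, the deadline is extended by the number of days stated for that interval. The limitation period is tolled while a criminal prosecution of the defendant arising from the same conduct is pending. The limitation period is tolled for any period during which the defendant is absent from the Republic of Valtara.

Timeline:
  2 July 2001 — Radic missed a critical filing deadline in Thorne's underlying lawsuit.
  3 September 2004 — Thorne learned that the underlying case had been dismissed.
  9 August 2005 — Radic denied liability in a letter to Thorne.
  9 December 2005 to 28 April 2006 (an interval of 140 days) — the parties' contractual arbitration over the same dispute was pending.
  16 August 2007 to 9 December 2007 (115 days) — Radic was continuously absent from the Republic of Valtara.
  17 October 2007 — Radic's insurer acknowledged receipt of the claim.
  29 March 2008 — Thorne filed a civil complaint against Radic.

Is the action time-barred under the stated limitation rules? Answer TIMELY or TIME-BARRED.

Under the discovery rule, the claim accrued on 3 September 2004, when Thorne discovered the injury — not on the 2 July 2001 date of the underlying act.
Adding the 42 months base period to 3 September 2004 gives a deadline of 3 March 2008, before any tolling.
Because the defendant's absence from the jurisdiction ran from 16 August 2007 to 9 December 2007, the deadline is extended by 115 days to 26 June 2008.
The pending related arbitration from 9 December 2005 to 28 April 2006 does not toll the period, because no stated rule makes a pending arbitration a tolling event.
None of the other events listed affects the running of the period under the stated rules.
Filing on 29 March 2008 beat the 26 June 2008 deadline — the action is timely.

TIMELY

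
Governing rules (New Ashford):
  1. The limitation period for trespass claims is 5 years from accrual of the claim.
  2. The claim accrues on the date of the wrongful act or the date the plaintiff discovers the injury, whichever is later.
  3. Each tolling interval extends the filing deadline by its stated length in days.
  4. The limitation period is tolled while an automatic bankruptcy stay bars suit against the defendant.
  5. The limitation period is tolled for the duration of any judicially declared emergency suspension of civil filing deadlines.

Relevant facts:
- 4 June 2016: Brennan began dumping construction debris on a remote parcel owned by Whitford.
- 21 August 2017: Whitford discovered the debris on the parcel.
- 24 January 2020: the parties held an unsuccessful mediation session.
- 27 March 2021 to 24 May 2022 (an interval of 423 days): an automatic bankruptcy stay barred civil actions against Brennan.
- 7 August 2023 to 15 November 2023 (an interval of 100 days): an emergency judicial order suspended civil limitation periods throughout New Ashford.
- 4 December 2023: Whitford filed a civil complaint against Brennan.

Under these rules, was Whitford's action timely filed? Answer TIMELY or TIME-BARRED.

TIMELY

Taking the later of the act (4 June 2016) and discovery (21 August 2017), the claim accrued on 21 August 2017.
The untolled deadline — 5 years after 21 August 2017 — is 21 August 2022.
Because the automatic bankruptcy stay ran from 27 March 2021 to 24 May 2022, the deadline is extended by 423 days to 18 October 2023.
Because the emergency suspension of filing deadlines ran from 7 August 2023 to 15 November 2023, the deadline is extended by 100 days to 26 January 2024.
Nothing else in the chronology tolls or restarts the period.
Filing on 4 December 2023 beat the 26 January 2024 deadline — the action is timely.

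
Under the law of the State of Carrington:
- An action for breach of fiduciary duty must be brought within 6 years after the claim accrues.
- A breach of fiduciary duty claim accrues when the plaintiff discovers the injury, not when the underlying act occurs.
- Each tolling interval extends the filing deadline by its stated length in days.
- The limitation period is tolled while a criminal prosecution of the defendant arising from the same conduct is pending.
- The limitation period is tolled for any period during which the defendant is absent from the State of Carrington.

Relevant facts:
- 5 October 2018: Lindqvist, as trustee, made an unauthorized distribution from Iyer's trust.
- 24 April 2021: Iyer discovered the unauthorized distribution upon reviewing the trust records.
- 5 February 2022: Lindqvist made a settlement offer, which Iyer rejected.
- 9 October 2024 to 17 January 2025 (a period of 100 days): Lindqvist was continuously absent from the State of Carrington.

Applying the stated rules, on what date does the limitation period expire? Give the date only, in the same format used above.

2 August 2027

Accrual is tied to discovery, so the period began on 24 April 2021 rather than on 5 October 2018 when the act occurred.
Adding the 6 years base period to 24 April 2021 gives a deadline of 24 April 2027, before any tolling.
The defendant's absence from the jurisdiction from 9 October 2024 to 17 January 2025 tolled the period for 100 days, extending the deadline to 2 August 2027.
Nothing else in the chronology tolls or restarts the period.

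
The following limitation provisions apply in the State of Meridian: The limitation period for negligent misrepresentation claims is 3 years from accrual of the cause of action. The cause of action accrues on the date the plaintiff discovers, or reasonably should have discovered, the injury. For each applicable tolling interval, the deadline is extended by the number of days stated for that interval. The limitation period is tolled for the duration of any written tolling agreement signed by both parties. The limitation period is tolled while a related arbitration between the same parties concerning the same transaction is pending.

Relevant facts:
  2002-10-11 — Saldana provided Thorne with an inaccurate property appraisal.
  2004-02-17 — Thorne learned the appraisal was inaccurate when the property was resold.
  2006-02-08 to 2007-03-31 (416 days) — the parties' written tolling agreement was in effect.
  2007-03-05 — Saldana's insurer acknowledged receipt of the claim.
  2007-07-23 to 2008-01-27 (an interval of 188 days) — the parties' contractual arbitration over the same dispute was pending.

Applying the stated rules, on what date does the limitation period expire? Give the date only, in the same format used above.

2008-10-13

The claim did not accrue until Thorne discovered the injury on 2004-02-17; the 2002-10-11 act date does not start the clock under the stated rule.
3 years from 2004-02-17 is 2007-02-17.
The period was tolled for 416 days by the written tolling agreement (2006-02-08 to 2007-03-31), pushing the deadline to 2008-04-08.
The pending related arbitration from 2007-07-23 to 2008-01-27 tolled the period for 188 days, extending the deadline to 2008-10-13.
The other events in the timeline have no effect on the limitation period under the stated rules.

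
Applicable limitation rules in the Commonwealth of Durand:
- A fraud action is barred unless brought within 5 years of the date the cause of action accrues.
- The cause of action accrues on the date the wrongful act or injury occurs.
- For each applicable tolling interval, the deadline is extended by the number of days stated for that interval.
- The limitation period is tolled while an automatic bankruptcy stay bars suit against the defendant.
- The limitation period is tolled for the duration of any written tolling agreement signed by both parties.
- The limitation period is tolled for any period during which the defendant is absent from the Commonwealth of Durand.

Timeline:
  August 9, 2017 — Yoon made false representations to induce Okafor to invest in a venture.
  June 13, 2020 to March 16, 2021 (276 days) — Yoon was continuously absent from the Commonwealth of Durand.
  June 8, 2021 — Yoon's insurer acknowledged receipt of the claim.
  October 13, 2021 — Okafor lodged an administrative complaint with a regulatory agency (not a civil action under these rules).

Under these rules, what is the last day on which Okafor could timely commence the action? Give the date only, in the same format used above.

May 12, 2023

The cause of action accrued on August 9, 2017, the date of the act.
The untolled deadline — 5 years after August 9, 2017 — is August 9, 2022.
The defendant's absence from the jurisdiction from June 13, 2020 to March 16, 2021 tolled the period for 276 days, extending the deadline to May 12, 2023.
Nothing else in the chronology tolls or restarts the period.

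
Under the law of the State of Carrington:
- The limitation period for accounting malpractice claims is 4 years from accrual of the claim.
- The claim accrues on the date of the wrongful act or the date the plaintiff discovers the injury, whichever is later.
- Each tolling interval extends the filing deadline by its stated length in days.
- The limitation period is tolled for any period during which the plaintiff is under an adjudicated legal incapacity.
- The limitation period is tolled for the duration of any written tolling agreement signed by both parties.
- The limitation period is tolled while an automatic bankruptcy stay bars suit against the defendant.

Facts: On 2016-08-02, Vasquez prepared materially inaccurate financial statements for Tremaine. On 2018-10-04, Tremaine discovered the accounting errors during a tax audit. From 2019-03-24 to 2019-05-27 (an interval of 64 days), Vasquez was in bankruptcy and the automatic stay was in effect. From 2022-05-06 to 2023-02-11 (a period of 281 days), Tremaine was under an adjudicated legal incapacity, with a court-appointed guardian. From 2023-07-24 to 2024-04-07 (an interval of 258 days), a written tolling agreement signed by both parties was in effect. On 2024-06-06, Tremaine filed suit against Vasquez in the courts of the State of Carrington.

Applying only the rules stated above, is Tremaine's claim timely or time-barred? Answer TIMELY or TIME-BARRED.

Because discovery on 2018-10-04 post-dates the 2016-08-02 act, accrual under the later-of rule falls on 2018-10-04.
Adding the 4 years base period to 2018-10-04 gives a deadline of 2022-10-04, before any tolling.
The automatic bankruptcy stay from 2019-03-24 to 2019-05-27 tolled the period for 64 days, extending the deadline to 2022-12-07.
The period was tolled for 281 days by the plaintiff's legal incapacity (2022-05-06 to 2023-02-11), pushing the deadline to 2023-09-14.
The written tolling agreement from 2023-07-24 to 2024-04-07 tolled the period for 258 days, extending the deadline to 2024-05-29.
Filing on 2024-06-06 missed the 2024-05-29 deadline — the action is time-barred.

TIME-BARRED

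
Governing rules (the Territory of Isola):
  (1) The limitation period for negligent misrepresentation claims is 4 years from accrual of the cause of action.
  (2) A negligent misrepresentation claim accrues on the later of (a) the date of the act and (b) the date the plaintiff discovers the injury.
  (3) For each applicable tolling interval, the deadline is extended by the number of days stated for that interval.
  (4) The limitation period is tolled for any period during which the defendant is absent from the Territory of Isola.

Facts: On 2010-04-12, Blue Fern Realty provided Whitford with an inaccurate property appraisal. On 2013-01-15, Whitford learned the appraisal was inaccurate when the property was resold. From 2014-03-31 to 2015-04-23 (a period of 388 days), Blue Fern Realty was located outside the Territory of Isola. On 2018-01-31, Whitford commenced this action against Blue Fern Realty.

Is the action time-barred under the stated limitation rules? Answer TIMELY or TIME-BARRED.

Taking the later of the act (2010-04-12) and discovery (2013-01-15), the claim accrued on 2013-01-15.
Adding the 4 years base period to 2013-01-15 gives a deadline of 2017-01-15, before any tolling.
The period was tolled for 388 days by the defendant's absence from the jurisdiction (2014-03-31 to 2015-04-23), pushing the deadline to 2018-02-07.
The 2018-01-31 filing precedes the 2018-02-07 deadline; the claim is timely.

TIMELY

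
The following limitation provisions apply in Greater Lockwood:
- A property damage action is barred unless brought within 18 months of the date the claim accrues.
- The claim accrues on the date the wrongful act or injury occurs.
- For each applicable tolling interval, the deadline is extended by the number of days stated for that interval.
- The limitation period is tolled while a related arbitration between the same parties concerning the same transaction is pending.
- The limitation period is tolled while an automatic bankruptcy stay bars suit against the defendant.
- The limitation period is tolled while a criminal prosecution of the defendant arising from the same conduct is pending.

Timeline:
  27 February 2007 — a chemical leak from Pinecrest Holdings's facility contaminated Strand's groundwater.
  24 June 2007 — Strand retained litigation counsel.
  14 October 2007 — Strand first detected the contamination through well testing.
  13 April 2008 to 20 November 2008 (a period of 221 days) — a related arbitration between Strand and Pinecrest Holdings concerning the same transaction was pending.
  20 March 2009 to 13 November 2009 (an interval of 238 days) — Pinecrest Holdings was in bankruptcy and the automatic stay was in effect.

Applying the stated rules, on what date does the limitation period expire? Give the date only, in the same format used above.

29 November 2009

Accrual is governed by the date of the act, so the period began to run on 27 February 2007; the later discovery on 14 October 2007 is irrelevant under the stated rule.
Adding the 18 months base period to 27 February 2007 gives a deadline of 27 August 2008, before any tolling.
The period was tolled for 221 days by the pending related arbitration (13 April 2008 to 20 November 2008), pushing the deadline to 5 April 2009.
Because the automatic bankruptcy stay ran from 20 March 2009 to 13 November 2009, the deadline is extended by 238 days to 29 November 2009.
None of the other events listed affects the running of the period under the stated rules.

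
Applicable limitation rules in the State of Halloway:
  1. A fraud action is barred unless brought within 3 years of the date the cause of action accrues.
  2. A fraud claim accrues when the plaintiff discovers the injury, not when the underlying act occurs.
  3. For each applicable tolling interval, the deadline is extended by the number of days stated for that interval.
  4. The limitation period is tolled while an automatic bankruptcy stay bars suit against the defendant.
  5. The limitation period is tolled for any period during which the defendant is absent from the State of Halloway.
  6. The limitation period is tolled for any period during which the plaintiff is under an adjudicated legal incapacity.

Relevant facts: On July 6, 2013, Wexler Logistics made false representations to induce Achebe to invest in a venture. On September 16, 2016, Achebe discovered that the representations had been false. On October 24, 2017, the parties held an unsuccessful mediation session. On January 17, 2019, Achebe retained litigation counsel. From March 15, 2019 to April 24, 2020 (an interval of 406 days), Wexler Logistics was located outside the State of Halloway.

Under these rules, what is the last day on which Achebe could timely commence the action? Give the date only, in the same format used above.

The claim did not accrue until Achebe discovered the injury on September 16, 2016; the July 6, 2013 act date does not start the clock under the stated rule.
3 years from September 16, 2016 is September 16, 2019.
The period was tolled for 406 days by the defendant's absence from the jurisdiction (March 15, 2019 to April 24, 2020), pushing the deadline to October 26, 2020.
The other events in the timeline have no effect on the limitation period under the stated rules.

October 26, 2020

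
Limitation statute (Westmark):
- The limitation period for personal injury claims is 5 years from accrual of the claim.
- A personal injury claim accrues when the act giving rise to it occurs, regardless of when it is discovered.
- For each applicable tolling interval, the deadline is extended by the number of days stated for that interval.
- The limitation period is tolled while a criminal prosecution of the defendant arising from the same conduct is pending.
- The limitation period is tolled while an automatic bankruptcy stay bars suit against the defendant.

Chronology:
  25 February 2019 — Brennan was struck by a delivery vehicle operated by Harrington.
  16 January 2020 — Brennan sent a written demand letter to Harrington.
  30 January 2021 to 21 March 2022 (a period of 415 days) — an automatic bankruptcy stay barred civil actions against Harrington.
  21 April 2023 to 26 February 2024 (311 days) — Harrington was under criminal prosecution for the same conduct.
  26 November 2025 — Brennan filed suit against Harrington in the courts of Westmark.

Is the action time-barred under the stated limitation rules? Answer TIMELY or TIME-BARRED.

The limitation period began to run on 25 February 2019.
Adding the 5 years base period to 25 February 2019 gives a deadline of 25 February 2024, before any tolling.
The automatic bankruptcy stay from 30 January 2021 to 21 March 2022 tolled the period for 415 days, extending the deadline to 15 April 2025.
The period was tolled for 311 days by the pending criminal prosecution (21 April 2023 to 26 February 2024), pushing the deadline to 20 February 2026.
The other events in the timeline have no effect on the limitation period under the stated rules.
Brennan filed on 26 November 2025, before the 20 February 2026 deadline, so the action is timely.

TIMELY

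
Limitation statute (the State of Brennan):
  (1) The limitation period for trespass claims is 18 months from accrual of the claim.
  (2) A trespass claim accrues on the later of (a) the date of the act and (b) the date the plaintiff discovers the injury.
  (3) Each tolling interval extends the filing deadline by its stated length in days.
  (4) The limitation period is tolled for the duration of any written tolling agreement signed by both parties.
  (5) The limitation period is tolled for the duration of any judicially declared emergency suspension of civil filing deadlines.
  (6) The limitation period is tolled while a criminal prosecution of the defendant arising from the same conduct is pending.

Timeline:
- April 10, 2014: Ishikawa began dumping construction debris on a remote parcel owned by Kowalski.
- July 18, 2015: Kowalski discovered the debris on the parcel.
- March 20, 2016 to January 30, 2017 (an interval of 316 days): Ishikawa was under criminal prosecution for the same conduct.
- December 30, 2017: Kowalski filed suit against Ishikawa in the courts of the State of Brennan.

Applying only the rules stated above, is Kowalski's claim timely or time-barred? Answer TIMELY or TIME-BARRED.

TIME-BARRED

Taking the later of the act (April 10, 2014) and discovery (July 18, 2015), the claim accrued on July 18, 2015.
Adding the 18 months base period to July 18, 2015 gives a deadline of January 18, 2017, before any tolling.
The period was tolled for 316 days by the pending criminal prosecution (March 20, 2016 to January 30, 2017), pushing the deadline to November 30, 2017.
Kowalski filed on December 30, 2017, after the November 30, 2017 deadline, so the action is time-barred.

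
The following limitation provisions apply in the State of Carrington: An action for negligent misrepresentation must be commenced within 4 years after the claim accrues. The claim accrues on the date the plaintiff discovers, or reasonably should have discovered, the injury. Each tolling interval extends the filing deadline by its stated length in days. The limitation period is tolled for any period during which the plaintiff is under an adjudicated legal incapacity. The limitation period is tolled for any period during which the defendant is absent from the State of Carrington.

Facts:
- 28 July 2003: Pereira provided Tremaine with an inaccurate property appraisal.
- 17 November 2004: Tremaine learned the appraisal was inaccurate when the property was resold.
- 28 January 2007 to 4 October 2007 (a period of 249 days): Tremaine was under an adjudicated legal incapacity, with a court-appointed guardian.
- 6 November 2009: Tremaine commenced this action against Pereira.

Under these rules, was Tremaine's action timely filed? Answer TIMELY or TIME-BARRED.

TIME-BARRED

The claim did not accrue until Tremaine discovered the injury on 17 November 2004; the 28 July 2003 act date does not start the clock under the stated rule.
4 years from 17 November 2004 is 17 November 2008.
The plaintiff's legal incapacity from 28 January 2007 to 4 October 2007 tolled the period for 249 days, extending the deadline to 24 July 2009.
Tremaine filed on 6 November 2009, after the 24 July 2009 deadline, so the action is time-barred.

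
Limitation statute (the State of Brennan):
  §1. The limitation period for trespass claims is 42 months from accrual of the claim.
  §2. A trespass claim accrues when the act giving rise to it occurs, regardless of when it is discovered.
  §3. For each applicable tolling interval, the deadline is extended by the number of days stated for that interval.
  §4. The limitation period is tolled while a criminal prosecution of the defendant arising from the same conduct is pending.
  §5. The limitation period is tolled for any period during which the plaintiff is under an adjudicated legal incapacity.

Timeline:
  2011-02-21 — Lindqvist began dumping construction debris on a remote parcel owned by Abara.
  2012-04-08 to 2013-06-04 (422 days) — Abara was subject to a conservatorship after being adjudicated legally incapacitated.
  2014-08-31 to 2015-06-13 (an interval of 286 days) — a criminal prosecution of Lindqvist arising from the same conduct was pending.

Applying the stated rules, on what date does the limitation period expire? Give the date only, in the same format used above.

The limitation period began to run on 2011-02-21.
The untolled deadline — 42 months after 2011-02-21 — is 2014-08-21.
The plaintiff's legal incapacity from 2012-04-08 to 2013-06-04 tolled the period for 422 days, extending the deadline to 2015-10-17.
The period was tolled for 286 days by the pending criminal prosecution (2014-08-31 to 2015-06-13), pushing the deadline to 2016-07-29.

2016-07-29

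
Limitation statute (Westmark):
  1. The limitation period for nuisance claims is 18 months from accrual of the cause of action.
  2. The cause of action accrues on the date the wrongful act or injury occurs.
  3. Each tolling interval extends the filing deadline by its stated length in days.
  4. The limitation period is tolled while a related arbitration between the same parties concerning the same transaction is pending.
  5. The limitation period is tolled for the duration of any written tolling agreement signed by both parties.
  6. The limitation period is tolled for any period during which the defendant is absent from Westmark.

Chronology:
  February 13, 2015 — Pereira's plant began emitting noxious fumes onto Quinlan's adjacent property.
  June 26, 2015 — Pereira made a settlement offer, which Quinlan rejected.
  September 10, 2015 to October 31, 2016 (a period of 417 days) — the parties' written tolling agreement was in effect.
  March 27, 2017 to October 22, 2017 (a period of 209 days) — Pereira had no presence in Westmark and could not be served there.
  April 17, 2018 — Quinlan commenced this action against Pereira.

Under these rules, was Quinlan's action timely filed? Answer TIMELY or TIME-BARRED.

The claim accrued on February 13, 2015, when the wrongful act occurred.
18 months from February 13, 2015 is August 13, 2016.
The period was tolled for 417 days by the written tolling agreement (September 10, 2015 to October 31, 2016), pushing the deadline to October 4, 2017.
The defendant's absence from the jurisdiction from March 27, 2017 to October 22, 2017 tolled the period for 209 days, extending the deadline to May 1, 2018.
Nothing else in the chronology tolls or restarts the period.
Filing on April 17, 2018 beat the May 1, 2018 deadline — the action is timely.

TIMELY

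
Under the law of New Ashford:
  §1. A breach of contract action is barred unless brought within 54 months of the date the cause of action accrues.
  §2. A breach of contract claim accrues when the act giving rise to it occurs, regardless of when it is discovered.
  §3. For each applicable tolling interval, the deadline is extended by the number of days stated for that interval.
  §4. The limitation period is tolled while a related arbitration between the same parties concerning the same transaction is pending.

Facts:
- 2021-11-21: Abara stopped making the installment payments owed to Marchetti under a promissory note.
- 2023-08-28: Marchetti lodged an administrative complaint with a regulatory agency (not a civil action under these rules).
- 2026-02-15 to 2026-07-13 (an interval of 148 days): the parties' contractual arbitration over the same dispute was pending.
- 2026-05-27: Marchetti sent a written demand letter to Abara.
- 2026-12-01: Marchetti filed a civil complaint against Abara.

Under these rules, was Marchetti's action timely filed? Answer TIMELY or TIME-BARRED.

TIME-BARRED

The claim accrued on 2021-11-21, when the wrongful act occurred.
The untolled deadline — 54 months after 2021-11-21 — is 2026-05-21.
Because the pending related arbitration ran from 2026-02-15 to 2026-07-13, the deadline is extended by 148 days to 2026-10-16.
The other events in the timeline have no effect on the limitation period under the stated rules.
The 2026-12-01 filing falls after the 2026-10-16 deadline; the claim is time-barred.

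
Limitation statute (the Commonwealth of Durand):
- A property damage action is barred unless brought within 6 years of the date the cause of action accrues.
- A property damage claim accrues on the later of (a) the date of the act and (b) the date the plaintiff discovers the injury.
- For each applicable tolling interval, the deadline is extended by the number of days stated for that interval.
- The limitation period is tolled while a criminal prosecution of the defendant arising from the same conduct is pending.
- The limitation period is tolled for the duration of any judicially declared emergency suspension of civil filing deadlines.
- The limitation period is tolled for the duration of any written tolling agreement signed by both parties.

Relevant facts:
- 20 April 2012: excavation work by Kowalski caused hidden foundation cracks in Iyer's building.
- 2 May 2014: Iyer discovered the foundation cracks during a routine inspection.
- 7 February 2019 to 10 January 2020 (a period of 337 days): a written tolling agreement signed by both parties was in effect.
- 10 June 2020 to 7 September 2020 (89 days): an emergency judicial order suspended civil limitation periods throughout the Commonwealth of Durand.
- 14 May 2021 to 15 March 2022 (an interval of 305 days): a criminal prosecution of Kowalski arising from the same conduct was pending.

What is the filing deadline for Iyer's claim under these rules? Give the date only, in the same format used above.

The claim accrued on 2 May 2014 — the later of the 20 April 2012 act and the 2 May 2014 discovery.
The untolled deadline — 6 years after 2 May 2014 — is 2 May 2020.
Because the written tolling agreement ran from 7 February 2019 to 10 January 2020, the deadline is extended by 337 days to 4 April 2021.
The emergency suspension of filing deadlines from 10 June 2020 to 7 September 2020 tolled the period for 89 days, extending the deadline to 2 July 2021.
Because the pending criminal prosecution ran from 14 May 2021 to 15 March 2022, the deadline is extended by 305 days to 3 May 2022.

3 May 2022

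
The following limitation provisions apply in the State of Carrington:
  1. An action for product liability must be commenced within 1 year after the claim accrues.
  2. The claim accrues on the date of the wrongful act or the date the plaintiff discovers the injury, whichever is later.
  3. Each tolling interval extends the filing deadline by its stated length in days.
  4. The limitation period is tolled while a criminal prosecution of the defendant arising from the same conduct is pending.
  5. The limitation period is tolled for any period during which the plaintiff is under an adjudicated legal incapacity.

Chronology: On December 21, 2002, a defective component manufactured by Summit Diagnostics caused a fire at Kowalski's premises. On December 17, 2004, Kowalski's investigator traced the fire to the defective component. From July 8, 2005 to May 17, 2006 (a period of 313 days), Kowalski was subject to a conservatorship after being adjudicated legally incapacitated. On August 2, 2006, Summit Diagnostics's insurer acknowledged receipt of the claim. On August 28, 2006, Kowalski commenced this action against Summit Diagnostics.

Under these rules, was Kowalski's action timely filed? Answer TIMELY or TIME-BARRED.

Because discovery on December 17, 2004 post-dates the December 21, 2002 act, accrual under the later-of rule falls on December 17, 2004.
The untolled deadline — 1 year after December 17, 2004 — is December 17, 2005.
The plaintiff's legal incapacity from July 8, 2005 to May 17, 2006 tolled the period for 313 days, extending the deadline to October 26, 2006.
None of the other events listed affects the running of the period under the stated rules.
Kowalski filed on August 28, 2006, before the October 26, 2006 deadline, so the action is timely.

TIMELY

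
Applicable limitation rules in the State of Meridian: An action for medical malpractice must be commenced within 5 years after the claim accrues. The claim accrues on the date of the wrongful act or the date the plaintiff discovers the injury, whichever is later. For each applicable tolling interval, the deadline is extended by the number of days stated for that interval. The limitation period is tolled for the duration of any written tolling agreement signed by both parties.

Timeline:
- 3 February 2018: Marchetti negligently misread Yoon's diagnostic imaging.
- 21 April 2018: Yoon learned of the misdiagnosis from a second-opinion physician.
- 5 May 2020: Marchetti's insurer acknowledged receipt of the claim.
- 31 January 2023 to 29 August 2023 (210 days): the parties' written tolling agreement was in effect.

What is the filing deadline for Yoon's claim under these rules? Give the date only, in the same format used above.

The claim accrued on 21 April 2018 — the later of the 3 February 2018 act and the 21 April 2018 discovery.
5 years from 21 April 2018 is 21 April 2023.
The written tolling agreement from 31 January 2023 to 29 August 2023 tolled the period for 210 days, extending the deadline to 17 November 2023.
None of the other events listed affects the running of the period under the stated rules.

17 November 2023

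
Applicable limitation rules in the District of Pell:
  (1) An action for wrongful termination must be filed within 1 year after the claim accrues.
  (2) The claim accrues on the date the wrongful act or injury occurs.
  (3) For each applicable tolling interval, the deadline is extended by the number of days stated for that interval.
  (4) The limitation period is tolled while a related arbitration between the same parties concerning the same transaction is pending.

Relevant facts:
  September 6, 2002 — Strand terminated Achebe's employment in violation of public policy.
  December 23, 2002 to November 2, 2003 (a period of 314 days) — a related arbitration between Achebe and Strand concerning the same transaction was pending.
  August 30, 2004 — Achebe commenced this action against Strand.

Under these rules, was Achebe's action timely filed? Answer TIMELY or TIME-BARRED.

The limitation period began to run on September 6, 2002.
The untolled deadline — 1 year after September 6, 2002 — is September 6, 2003.
Because the pending related arbitration ran from December 23, 2002 to November 2, 2003, the deadline is extended by 314 days to July 16, 2004.
The August 30, 2004 filing falls after the July 16, 2004 deadline; the claim is time-barred.

TIME-BARRED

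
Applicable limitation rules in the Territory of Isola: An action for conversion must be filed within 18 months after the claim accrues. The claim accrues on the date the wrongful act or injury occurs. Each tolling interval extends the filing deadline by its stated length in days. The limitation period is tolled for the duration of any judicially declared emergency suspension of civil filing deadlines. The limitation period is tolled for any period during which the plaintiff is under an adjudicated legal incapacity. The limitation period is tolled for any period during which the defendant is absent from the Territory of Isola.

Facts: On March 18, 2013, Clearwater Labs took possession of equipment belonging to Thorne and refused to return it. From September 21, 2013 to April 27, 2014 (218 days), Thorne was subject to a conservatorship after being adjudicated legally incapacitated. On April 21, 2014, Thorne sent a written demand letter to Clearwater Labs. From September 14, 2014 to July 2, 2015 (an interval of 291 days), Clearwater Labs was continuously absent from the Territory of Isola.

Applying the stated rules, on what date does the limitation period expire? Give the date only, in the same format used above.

The claim accrued on March 18, 2013, when the wrongful act occurred.
The untolled deadline — 18 months after March 18, 2013 — is September 18, 2014.
The plaintiff's legal incapacity from September 21, 2013 to April 27, 2014 tolled the period for 218 days, extending the deadline to April 24, 2015.
The period was tolled for 291 days by the defendant's absence from the jurisdiction (September 14, 2014 to July 2, 2015), pushing the deadline to February 9, 2016.
The other events in the timeline have no effect on the limitation period under the stated rules.

February 9, 2016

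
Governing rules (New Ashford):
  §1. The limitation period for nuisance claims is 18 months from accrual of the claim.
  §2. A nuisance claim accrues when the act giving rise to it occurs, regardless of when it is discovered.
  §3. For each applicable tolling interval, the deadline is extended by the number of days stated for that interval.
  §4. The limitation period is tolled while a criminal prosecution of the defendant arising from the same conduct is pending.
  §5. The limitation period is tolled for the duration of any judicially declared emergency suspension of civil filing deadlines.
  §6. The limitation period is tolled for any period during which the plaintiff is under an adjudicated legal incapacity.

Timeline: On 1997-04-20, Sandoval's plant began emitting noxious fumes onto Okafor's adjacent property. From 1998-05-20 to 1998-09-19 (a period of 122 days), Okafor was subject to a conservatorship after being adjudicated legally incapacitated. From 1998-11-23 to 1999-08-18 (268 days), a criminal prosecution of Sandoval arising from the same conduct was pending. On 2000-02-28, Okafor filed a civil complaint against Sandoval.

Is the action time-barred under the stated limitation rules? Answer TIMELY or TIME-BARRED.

The claim accrued on 1997-04-20, when the wrongful act occurred.
Adding the 18 months base period to 1997-04-20 gives a deadline of 1998-10-20, before any tolling.
The plaintiff's legal incapacity from 1998-05-20 to 1998-09-19 tolled the period for 122 days, extending the deadline to 1999-02-19.
The period was tolled for 268 days by the pending criminal prosecution (1998-11-23 to 1999-08-18), pushing the deadline to 1999-11-14.
Filing on 2000-02-28 missed the 1999-11-14 deadline — the action is time-barred.

TIME-BARRED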